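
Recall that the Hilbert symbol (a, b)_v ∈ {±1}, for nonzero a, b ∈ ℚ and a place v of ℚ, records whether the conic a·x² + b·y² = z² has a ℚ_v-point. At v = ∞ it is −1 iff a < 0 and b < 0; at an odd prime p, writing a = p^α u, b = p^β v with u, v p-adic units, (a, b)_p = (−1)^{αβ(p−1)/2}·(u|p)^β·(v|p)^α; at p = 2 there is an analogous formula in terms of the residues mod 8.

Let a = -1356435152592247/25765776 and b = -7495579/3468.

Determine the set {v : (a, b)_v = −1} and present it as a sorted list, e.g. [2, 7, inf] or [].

(a, b) ≡ (-7, -273) mod (ℚ^×)²; places V = {2, 3, 7, 13, 17, 41, 47, ∞}.
(a,b)_47: α=-2, u≡31; β=0, v≡16 (mod 47); (31|47)=-1, (16|47)=+1; sign (−1)^0·-1^0·+1^-2 = +1.
(a,b)_∞: sgn(-7)=−, sgn(-273)=−, so -1.
(a,b)_3: α=-6, u≡2; β=-1, v≡2 (mod 3); (2|3)=-1, (2|3)=-1; sign (−1)^0·-1^-1·-1^-6 = -1.
(a,b)_17: α=0, u≡5; β=-2, v≡15 (mod 17); (5|17)=-1, (15|17)=+1; sign (−1)^0·-1^-2·+1^0 = +1.
(a,b)_7: α=5, u≡6; β=3, v≡5 (mod 7); (6|7)=-1, (5|7)=-1; sign (−1)^1·-1^3·-1^5 = -1.
(a,b)_41: α=4, u≡30; β=2, v≡38 (mod 41); (30|41)=-1, (38|41)=-1; sign (−1)^0·-1^2·-1^4 = +1.
(a,b)_13: α=4, u≡11; β=1, v≡11 (mod 13); (11|13)=-1, (11|13)=-1; sign (−1)^0·-1^1·-1^4 = -1.
(a,b)_2: α=-4, β=-2; u≡1, v≡7 (mod 8); ε(u)ε(v)=0·1, αω(v)=-4·0, βω(u)=-2·0; sum ≡ 0  ⇒  +1.
|Ram(-7, -273)| = 4, even; anisotropic at {3, 7, 13, ∞}.

[3, 7, 13, inf]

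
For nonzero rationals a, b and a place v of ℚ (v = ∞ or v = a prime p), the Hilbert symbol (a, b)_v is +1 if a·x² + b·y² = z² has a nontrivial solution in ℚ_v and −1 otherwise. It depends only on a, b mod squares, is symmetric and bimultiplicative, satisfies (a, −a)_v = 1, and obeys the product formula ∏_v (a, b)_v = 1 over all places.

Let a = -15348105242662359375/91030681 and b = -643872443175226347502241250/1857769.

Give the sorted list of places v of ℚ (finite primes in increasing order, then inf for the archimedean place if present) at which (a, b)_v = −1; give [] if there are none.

[17, 19, 31, inf]

Mod squares: a ≡ -391, b ≡ -298034. Check v ∈ {∞, 2, 3, 5, 7, 11, 13, 17, 19, 23, 29, 31, 47}.
v=29: a=29^-2·(≡3), b=29^-2·(≡24) mod 29; (3|29)=-1, (24|29)=+1; (−1)^{-2·-2·14}·(-1)^-2·(+1)^-2 = +1.
v=3: a=3^4·(≡2), b=3^6·(≡1) mod 3; (2|3)=-1, (1|3)=+1; (−1)^{4·6·1}·(-1)^6·(+1)^4 = +1.
v=19: a=19^2·(≡14), b=19^3·(≡2) mod 19; (14|19)=-1, (2|19)=-1; (−1)^{2·3·9}·(-1)^3·(-1)^2 = -1.
v=11: a=11^0·(≡9), b=11^1·(≡7) mod 11; (9|11)=+1, (7|11)=-1; (−1)^{0·1·5}·(+1)^1·(-1)^0 = +1.
v=31: a=31^2·(≡15), b=31^3·(≡3) mod 31; (15|31)=-1, (3|31)=-1; (−1)^{2·3·15}·(-1)^3·(-1)^2 = -1.
v=17: a=17^1·(≡5), b=17^2·(≡12) mod 17; (5|17)=-1, (12|17)=-1; (−1)^{1·2·8}·(-1)^2·(-1)^1 = -1.
v=47: a=47^-2·(≡7), b=47^-2·(≡31) mod 47; (7|47)=+1, (31|47)=-1; (−1)^{-2·-2·23}·(+1)^-2·(-1)^-2 = +1.
v=13: a=13^2·(≡3), b=13^2·(≡1) mod 13; (3|13)=+1, (1|13)=+1; (−1)^{2·2·6}·(+1)^2·(+1)^2 = +1.
v=23: a=23^3·(≡6), b=23^5·(≡19) mod 23; (6|23)=+1, (19|23)=-1; (−1)^{3·5·11}·(+1)^5·(-1)^3 = +1.
v=5: a=5^6·(≡4), b=5^4·(≡1) mod 5; (4|5)=+1, (1|5)=+1; (−1)^{6·4·2}·(+1)^4·(+1)^6 = +1.
v=∞: -391 < 0 and -298034 < 0  ⇒  (a,b)_∞ = -1.
v=7: a=7^-2·(≡4), b=7^0·(≡3) mod 7; (4|7)=+1, (3|7)=-1; (−1)^{-2·0·3}·(+1)^0·(-1)^-2 = +1.
v=2: v_2(a)=0, v_2(b)=1; units ≡ 1, 7 (mod 8); ε·ε+αω+βω = 0·1+0·0+1·0 ≡ 0  ⇒  (a,b)_2 = +1.
|Ram(-391, -298034)| = 4, even; anisotropic at {17, 19, 31, ∞}.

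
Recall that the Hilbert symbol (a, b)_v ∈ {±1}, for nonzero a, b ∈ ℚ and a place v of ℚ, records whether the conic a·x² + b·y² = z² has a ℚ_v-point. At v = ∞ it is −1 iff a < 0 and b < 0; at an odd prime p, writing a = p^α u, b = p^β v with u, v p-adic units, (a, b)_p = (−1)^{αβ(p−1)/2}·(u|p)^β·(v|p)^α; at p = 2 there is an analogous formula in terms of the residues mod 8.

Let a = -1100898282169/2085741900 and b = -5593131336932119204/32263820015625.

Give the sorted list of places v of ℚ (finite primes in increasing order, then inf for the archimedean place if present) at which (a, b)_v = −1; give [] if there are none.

(a, b) ≡ (-11, -1) mod (ℚ^×)²; places V = {2, 3, 5, 7, 11, 17, 19, 23, ∞}.
(a,b)_5: α=-2, u≡1; β=-6, v≡1 (mod 5); (1|5)=+1, (1|5)=+1; sign (−1)^0·+1^-6·+1^-2 = +1.
(a,b)_23: α=2, u≡13; β=4, v≡11 (mod 23); (13|23)=+1, (11|23)=-1; sign (−1)^0·+1^4·-1^2 = +1.
(a,b)_17: α=-2, u≡5; β=-2, v≡8 (mod 17); (5|17)=-1, (8|17)=+1; sign (−1)^0·-1^-2·+1^-2 = +1.
(a,b)_3: α=-8, u≡1; β=-10, v≡2 (mod 3); (1|3)=+1, (2|3)=-1; sign (−1)^0·+1^-10·-1^-8 = +1.
(a,b)_∞: sgn(-11)=−, sgn(-1)=−, so -1.
(a,b)_2: α=-2, β=2; u≡5, v≡7 (mod 8); ε(u)ε(v)=0·1, αω(v)=-2·0, βω(u)=2·1; sum ≡ 0  ⇒  +1.
(a,b)_11: α=-1, u≡10; β=-2, v≡10 (mod 11); (10|11)=-1, (10|11)=-1; sign (−1)^0·-1^-2·-1^-1 = -1.
(a,b)_19: α=2, u≡10; β=2, v≡2 (mod 19); (10|19)=-1, (2|19)=-1; sign (−1)^0·-1^2·-1^2 = +1.
(a,b)_7: α=8, u≡3; β=12, v≡5 (mod 7); (3|7)=-1, (5|7)=-1; sign (−1)^0·-1^12·-1^8 = +1.
(-11, -1 / ℚ) ramifies at {11, ∞}: a division algebra.

[11, inf]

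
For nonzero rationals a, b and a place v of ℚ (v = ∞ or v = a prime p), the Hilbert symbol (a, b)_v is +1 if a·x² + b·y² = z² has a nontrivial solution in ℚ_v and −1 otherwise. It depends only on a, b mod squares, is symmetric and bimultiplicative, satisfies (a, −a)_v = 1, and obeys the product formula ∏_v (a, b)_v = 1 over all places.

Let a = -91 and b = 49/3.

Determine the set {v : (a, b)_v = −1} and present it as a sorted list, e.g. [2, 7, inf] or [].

(a, b) ≡ (-91, 3) mod (ℚ^×)²; places V = {2, 3, 7, 13, ∞}.
(a,b)_2: α=0, β=0; u≡5, v≡3 (mod 8); ε(u)ε(v)=0·1, αω(v)=0·1, βω(u)=0·1; sum ≡ 0  ⇒  +1.
(a,b)_3: α=0, u≡2; β=-1, v≡1 (mod 3); (2|3)=-1, (1|3)=+1; sign (−1)^0·-1^-1·+1^0 = -1.
(a,b)_∞: sgn(-91)=−, sgn(3)=+, so +1.
(a,b)_13: α=1, u≡6; β=0, v≡12 (mod 13); (6|13)=-1, (12|13)=+1; sign (−1)^0·-1^0·+1^1 = +1.
(a,b)_7: α=1, u≡1; β=2, v≡5 (mod 7); (1|7)=+1, (5|7)=-1; sign (−1)^0·+1^2·-1^1 = -1.
Ram(-91, 3) = {3, 7}; no ℚ_3-point on the conic.

[3, 7]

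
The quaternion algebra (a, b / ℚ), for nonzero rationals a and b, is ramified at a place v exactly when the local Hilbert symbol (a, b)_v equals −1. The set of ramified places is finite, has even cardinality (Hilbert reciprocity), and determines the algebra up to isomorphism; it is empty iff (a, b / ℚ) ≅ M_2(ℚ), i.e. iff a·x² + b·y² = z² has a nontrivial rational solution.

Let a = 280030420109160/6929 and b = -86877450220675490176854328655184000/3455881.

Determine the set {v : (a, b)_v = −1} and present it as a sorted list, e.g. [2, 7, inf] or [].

[2, 7, 19, 41]

Mod squares: a ≡ 151897210, b ≡ -22610. Check v ∈ {∞, 2, 3, 5, 7, 11, 13, 17, 19, 23, 31, 37, 41}.
v=17: a=17^1·(≡2), b=17^3·(≡2) mod 17; (2|17)=+1, (2|17)=+1; (−1)^{1·3·8}·(+1)^3·(+1)^1 = +1.
v=∞: 151897210 > 0 and -22610 < 0  ⇒  (a,b)_∞ = +1.
v=11: a=11^0·(≡5), b=11^-2·(≡7) mod 11; (5|11)=+1, (7|11)=-1; (−1)^{0·-2·5}·(+1)^-2·(-1)^0 = +1.
v=5: a=5^1·(≡3), b=5^3·(≡3) mod 5; (3|5)=-1, (3|5)=-1; (−1)^{1·3·2}·(-1)^3·(-1)^1 = +1.
v=7: a=7^2·(≡6), b=7^7·(≡2) mod 7; (6|7)=-1, (2|7)=+1; (−1)^{2·7·3}·(-1)^7·(+1)^2 = -1.
v=3: a=3^6·(≡1), b=3^12·(≡1) mod 3; (1|3)=+1, (1|3)=+1; (−1)^{6·12·1}·(+1)^12·(+1)^6 = +1.
v=41: a=41^-1·(≡40), b=41^0·(≡35) mod 41; (40|41)=+1, (35|41)=-1; (−1)^{-1·0·20}·(+1)^0·(-1)^-1 = -1.
v=31: a=31^1·(≡7), b=31^2·(≡8) mod 31; (7|31)=+1, (8|31)=+1; (−1)^{1·2·15}·(+1)^2·(+1)^1 = +1.
v=23: a=23^2·(≡6), b=23^4·(≡10) mod 23; (6|23)=+1, (10|23)=-1; (−1)^{2·4·11}·(+1)^4·(-1)^2 = +1.
v=19: a=19^1·(≡5), b=19^3·(≡5) mod 19; (5|19)=+1, (5|19)=+1; (−1)^{1·3·9}·(+1)^3·(+1)^1 = -1.
v=13: a=13^-2·(≡3), b=13^-4·(≡3) mod 13; (3|13)=+1, (3|13)=+1; (−1)^{-2·-4·6}·(+1)^-4·(+1)^-2 = +1.
v=2: v_2(a)=3, v_2(b)=7; units ≡ 5, 7 (mod 8); ε·ε+αω+βω = 0·1+3·0+7·1 ≡ 1  ⇒  (a,b)_2 = -1.
v=37: a=37^1·(≡23), b=37^2·(≡25) mod 37; (23|37)=-1, (25|37)=+1; (−1)^{1·2·18}·(-1)^2·(+1)^1 = +1.
(151897210, -22610 / ℚ) ramifies at {2, 7, 19, 41}: a division algebra.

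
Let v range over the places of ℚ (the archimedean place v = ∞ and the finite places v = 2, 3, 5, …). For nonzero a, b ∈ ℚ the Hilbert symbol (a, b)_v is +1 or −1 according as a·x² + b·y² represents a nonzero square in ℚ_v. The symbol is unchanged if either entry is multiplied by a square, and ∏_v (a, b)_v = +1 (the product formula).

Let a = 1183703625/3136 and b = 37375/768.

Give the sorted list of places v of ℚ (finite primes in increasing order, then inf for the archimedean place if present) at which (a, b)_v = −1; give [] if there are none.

Mod squares: a ≡ 1105, b ≡ 4485. Check v ∈ {∞, 2, 3, 5, 7, 13, 17, 23}.
v=23: a=23^2·(≡3), b=23^1·(≡17) mod 23; (3|23)=+1, (17|23)=-1; (−1)^{2·1·11}·(+1)^1·(-1)^2 = +1.
v=13: a=13^1·(≡2), b=13^1·(≡2) mod 13; (2|13)=-1, (2|13)=-1; (−1)^{1·1·6}·(-1)^1·(-1)^1 = +1.
v=5: a=5^3·(≡4), b=5^3·(≡3) mod 5; (4|5)=+1, (3|5)=-1; (−1)^{3·3·2}·(+1)^3·(-1)^3 = -1.
v=∞: 1105 > 0 and 4485 > 0  ⇒  (a,b)_∞ = +1.
v=2: v_2(a)=-6, v_2(b)=-8; units ≡ 1, 5 (mod 8); ε·ε+αω+βω = 0·0+-6·1+-8·0 ≡ 0  ⇒  (a,b)_2 = +1.
v=17: a=17^1·(≡7), b=17^0·(≡3) mod 17; (7|17)=-1, (3|17)=-1; (−1)^{1·0·8}·(-1)^0·(-1)^1 = -1.
v=7: a=7^-2·(≡6), b=7^0·(≡6) mod 7; (6|7)=-1, (6|7)=-1; (−1)^{-2·0·3}·(-1)^0·(-1)^-2 = +1.
v=3: a=3^4·(≡1), b=3^-1·(≡1) mod 3; (1|3)=+1, (1|3)=+1; (−1)^{4·-1·1}·(+1)^-1·(+1)^4 = +1.
|Ram(1105, 4485)| = 2, even; anisotropic at {5, 17}.

[5, 17]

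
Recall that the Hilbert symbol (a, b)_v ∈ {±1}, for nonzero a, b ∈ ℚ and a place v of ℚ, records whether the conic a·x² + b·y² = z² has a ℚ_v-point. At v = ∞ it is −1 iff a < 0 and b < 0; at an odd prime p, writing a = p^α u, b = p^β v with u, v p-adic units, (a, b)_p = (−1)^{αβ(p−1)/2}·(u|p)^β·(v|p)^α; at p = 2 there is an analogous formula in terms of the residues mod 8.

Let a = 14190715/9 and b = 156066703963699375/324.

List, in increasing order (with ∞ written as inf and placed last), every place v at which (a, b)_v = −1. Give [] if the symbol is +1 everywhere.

Mod squares: a ≡ 14190715, b ≡ 31. Check v ∈ {∞, 2, 3, 5, 7, 11, 29, 31, 41}.
v=31: a=31^1·(≡9), b=31^3·(≡18) mod 31; (9|31)=+1, (18|31)=+1; (−1)^{1·3·15}·(+1)^3·(+1)^1 = -1.
v=5: a=5^1·(≡2), b=5^4·(≡1) mod 5; (2|5)=-1, (1|5)=+1; (−1)^{1·4·2}·(-1)^4·(+1)^1 = +1.
v=41: a=41^1·(≡22), b=41^2·(≡8) mod 41; (22|41)=-1, (8|41)=+1; (−1)^{1·2·20}·(-1)^2·(+1)^1 = +1.
v=29: a=29^1·(≡2), b=29^2·(≡21) mod 29; (2|29)=-1, (21|29)=-1; (−1)^{1·2·14}·(-1)^2·(-1)^1 = -1.
v=2: v_2(a)=0, v_2(b)=-2; units ≡ 3, 7 (mod 8); ε·ε+αω+βω = 1·1+0·0+-2·1 ≡ 1  ⇒  (a,b)_2 = -1.
v=3: a=3^-2·(≡1), b=3^-4·(≡1) mod 3; (1|3)=+1, (1|3)=+1; (−1)^{-2·-4·1}·(+1)^-4·(+1)^-2 = +1.
v=11: a=11^1·(≡2), b=11^2·(≡5) mod 11; (2|11)=-1, (5|11)=+1; (−1)^{1·2·5}·(-1)^2·(+1)^1 = +1.
v=∞: 14190715 > 0 and 31 > 0  ⇒  (a,b)_∞ = +1.
v=7: a=7^1·(≡5), b=7^2·(≡5) mod 7; (5|7)=-1, (5|7)=-1; (−1)^{1·2·3}·(-1)^2·(-1)^1 = -1.
|Ram(14190715, 31)| = 4, even; anisotropic at {2, 7, 29, 31}.

[2, 7, 29, 31]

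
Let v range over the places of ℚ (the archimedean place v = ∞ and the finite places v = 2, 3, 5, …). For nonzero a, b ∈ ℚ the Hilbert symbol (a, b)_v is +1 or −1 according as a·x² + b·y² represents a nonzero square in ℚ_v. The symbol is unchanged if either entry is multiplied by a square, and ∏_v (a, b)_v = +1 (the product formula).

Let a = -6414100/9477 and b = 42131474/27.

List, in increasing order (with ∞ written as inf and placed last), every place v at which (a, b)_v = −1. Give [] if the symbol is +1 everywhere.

[2, 3, 7, 13]

(a, b) ≡ (-17017, 21318) mod (ℚ^×)²; places V = {2, 3, 5, 7, 11, 13, 17, 19, ∞}.
(a,b)_3: α=-6, u≡2; β=-3, v≡2 (mod 3); (2|3)=-1, (2|3)=-1; sign (−1)^0·-1^-3·-1^-6 = -1.
(a,b)_13: α=-1, u≡9; β=0, v≡8 (mod 13); (9|13)=+1, (8|13)=-1; sign (−1)^0·+1^0·-1^-1 = -1.
(a,b)_7: α=3, u≡3; β=2, v≡5 (mod 7); (3|7)=-1, (5|7)=-1; sign (−1)^0·-1^2·-1^3 = -1.
(a,b)_17: α=1, u≡4; β=1, v≡13 (mod 17); (4|17)=+1, (13|17)=+1; sign (−1)^0·+1^1·+1^1 = +1.
(a,b)_2: α=2, β=1; u≡7, v≡3 (mod 8); ε(u)ε(v)=1·1, αω(v)=2·1, βω(u)=1·0; sum ≡ 1  ⇒  -1.
(a,b)_∞: sgn(-17017)=−, sgn(21318)=+, so +1.
(a,b)_19: α=0, u≡1; β=1, v≡4 (mod 19); (1|19)=+1, (4|19)=+1; sign (−1)^0·+1^1·+1^0 = +1.
(a,b)_11: α=1, u≡9; β=3, v≡8 (mod 11); (9|11)=+1, (8|11)=-1; sign (−1)^1·+1^3·-1^1 = +1.
(a,b)_5: α=2, u≡3; β=0, v≡2 (mod 5); (3|5)=-1, (2|5)=-1; sign (−1)^0·-1^0·-1^2 = +1.
(-17017, 21318 / ℚ) ramifies at {2, 3, 7, 13}: a division algebra.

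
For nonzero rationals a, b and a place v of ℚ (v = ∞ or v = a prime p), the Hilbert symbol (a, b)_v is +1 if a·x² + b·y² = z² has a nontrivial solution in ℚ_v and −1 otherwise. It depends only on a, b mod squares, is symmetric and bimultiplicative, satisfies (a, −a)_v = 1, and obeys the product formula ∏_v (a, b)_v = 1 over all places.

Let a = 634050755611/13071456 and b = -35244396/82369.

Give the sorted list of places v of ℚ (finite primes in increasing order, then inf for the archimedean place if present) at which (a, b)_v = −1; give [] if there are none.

(a, b) ≡ (868434, -899) mod (ℚ^×)²; places V = {2, 3, 7, 11, 13, 23, 29, 31, 41, ∞}.
(a,b)_7: α=3, u≡4; β=-2, v≡2 (mod 7); (4|7)=+1, (2|7)=+1; sign (−1)^0·+1^-2·+1^3 = +1.
(a,b)_2: α=-5, β=2; u≡1, v≡5 (mod 8); ε(u)ε(v)=0·0, αω(v)=-5·1, βω(u)=2·0; sum ≡ 1  ⇒  -1.
(a,b)_3: α=-5, u≡2; β=4, v≡1 (mod 3); (2|3)=-1, (1|3)=+1; sign (−1)^0·-1^4·+1^-5 = +1.
(a,b)_29: α=1, u≡3; β=1, v≡17 (mod 29); (3|29)=-1, (17|29)=-1; sign (−1)^0·-1^1·-1^1 = +1.
(a,b)_13: α=2, u≡2; β=0, v≡8 (mod 13); (2|13)=-1, (8|13)=-1; sign (−1)^0·-1^0·-1^2 = +1.
(a,b)_23: α=3, u≡15; β=0, v≡19 (mod 23); (15|23)=-1, (19|23)=-1; sign (−1)^0·-1^0·-1^3 = -1.
(a,b)_41: α=-2, u≡15; β=-2, v≡3 (mod 41); (15|41)=-1, (3|41)=-1; sign (−1)^0·-1^-2·-1^-2 = +1.
(a,b)_31: α=1, u≡24; β=1, v≡20 (mod 31); (24|31)=-1, (20|31)=+1; sign (−1)^1·-1^1·+1^1 = +1.
(a,b)_11: α=0, u≡10; β=2, v≡4 (mod 11); (10|11)=-1, (4|11)=+1; sign (−1)^0·-1^2·+1^0 = +1.
(a,b)_∞: sgn(868434)=+, sgn(-899)=−, so +1.
Ram(868434, -899) = {2, 23}; no ℚ_2-point on the conic.

[2, 23]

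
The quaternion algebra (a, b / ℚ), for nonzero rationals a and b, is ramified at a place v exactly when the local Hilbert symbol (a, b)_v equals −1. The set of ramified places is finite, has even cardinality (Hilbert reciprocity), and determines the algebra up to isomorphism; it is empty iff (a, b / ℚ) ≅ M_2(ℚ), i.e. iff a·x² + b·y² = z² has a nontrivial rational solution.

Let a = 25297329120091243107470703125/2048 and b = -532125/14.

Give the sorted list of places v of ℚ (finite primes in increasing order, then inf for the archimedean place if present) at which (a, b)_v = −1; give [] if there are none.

(a, b) ≡ (6891610, -33110) mod (ℚ^×)²; places V = {2, 3, 5, 7, 11, 13, 31, 43, 47, ∞}.
(a,b)_∞: sgn(6891610)=+, sgn(-33110)=−, so +1.
(a,b)_31: α=1, u≡1; β=0, v≡17 (mod 31); (1|31)=+1, (17|31)=-1; sign (−1)^0·+1^0·-1^1 = -1.
(a,b)_7: α=6, u≡6; β=-1, v≡4 (mod 7); (6|7)=-1, (4|7)=+1; sign (−1)^0·-1^-1·+1^6 = -1.
(a,b)_47: α=1, u≡3; β=0, v≡4 (mod 47); (3|47)=+1, (4|47)=+1; sign (−1)^0·+1^0·+1^1 = +1.
(a,b)_3: α=0, u≡1; β=2, v≡1 (mod 3); (1|3)=+1, (1|3)=+1; sign (−1)^0·+1^2·+1^0 = +1.
(a,b)_11: α=3, u≡3; β=1, v≡1 (mod 11); (3|11)=+1, (1|11)=+1; sign (−1)^1·+1^1·+1^3 = -1.
(a,b)_43: α=3, u≡13; β=1, v≡16 (mod 43); (13|43)=+1, (16|43)=+1; sign (−1)^1·+1^1·+1^3 = -1.
(a,b)_2: α=-11, β=-1; u≡5, v≡5 (mod 8); ε(u)ε(v)=0·0, αω(v)=-11·1, βω(u)=-1·1; sum ≡ 0  ⇒  +1.
(a,b)_13: α=4, u≡2; β=0, v≡4 (mod 13); (2|13)=-1, (4|13)=+1; sign (−1)^0·-1^0·+1^4 = +1.
(a,b)_5: α=11, u≡2; β=3, v≡2 (mod 5); (2|5)=-1, (2|5)=-1; sign (−1)^0·-1^3·-1^11 = +1.
Ram(6891610, -33110) = {7, 11, 31, 43}; no ℚ_7-point on the conic.

[7, 11, 31, 43]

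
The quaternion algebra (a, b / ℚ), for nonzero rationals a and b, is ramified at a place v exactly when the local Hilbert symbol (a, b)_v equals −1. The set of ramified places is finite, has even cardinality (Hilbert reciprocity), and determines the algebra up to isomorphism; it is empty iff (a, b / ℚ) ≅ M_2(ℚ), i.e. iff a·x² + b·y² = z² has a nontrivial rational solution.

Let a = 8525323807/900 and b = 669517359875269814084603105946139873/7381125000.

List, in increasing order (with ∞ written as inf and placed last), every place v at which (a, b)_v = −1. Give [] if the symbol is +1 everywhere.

[19, 29, 37, 41]

(a, b) ≡ (59983, 359070866) mod (ℚ^×)²; places V = {2, 3, 5, 7, 11, 13, 19, 29, 37, 41, 53, ∞}.
(a,b)_37: α=0, u≡6; β=1, v≡16 (mod 37); (6|37)=-1, (16|37)=+1; sign (−1)^0·-1^1·+1^0 = -1.
(a,b)_41: α=1, u≡6; β=3, v≡18 (mod 41); (6|41)=-1, (18|41)=+1; sign (−1)^0·-1^3·+1^1 = -1.
(a,b)_53: α=0, u≡44; β=1, v≡24 (mod 53); (44|53)=+1, (24|53)=+1; sign (−1)^0·+1^1·+1^0 = +1.
(a,b)_∞: sgn(59983)=+, sgn(359070866)=+, so +1.
(a,b)_29: α=2, u≡3; β=7, v≡13 (mod 29); (3|29)=-1, (13|29)=+1; sign (−1)^0·-1^7·+1^2 = -1.
(a,b)_13: α=2, u≡3; β=6, v≡8 (mod 13); (3|13)=+1, (8|13)=-1; sign (−1)^0·+1^6·-1^2 = +1.
(a,b)_19: α=1, u≡12; β=4, v≡12 (mod 19); (12|19)=-1, (12|19)=-1; sign (−1)^0·-1^4·-1^1 = -1.
(a,b)_3: α=-2, u≡1; β=-10, v≡2 (mod 3); (1|3)=+1, (2|3)=-1; sign (−1)^0·+1^-10·-1^-2 = +1.
(a,b)_7: α=1, u≡2; β=3, v≡3 (mod 7); (2|7)=+1, (3|7)=-1; sign (−1)^1·+1^3·-1^1 = +1.
(a,b)_11: α=1, u≡8; β=3, v≡3 (mod 11); (8|11)=-1, (3|11)=+1; sign (−1)^1·-1^3·+1^1 = +1.
(a,b)_2: α=-2, β=-3; u≡7, v≡1 (mod 8); ε(u)ε(v)=1·0, αω(v)=-2·0, βω(u)=-3·0; sum ≡ 0  ⇒  +1.
(a,b)_5: α=-2, u≡2; β=-6, v≡4 (mod 5); (2|5)=-1, (4|5)=+1; sign (−1)^0·-1^-6·+1^-2 = +1.
(59983, 359070866 / ℚ) ramifies at {19, 29, 37, 41}: a division algebra.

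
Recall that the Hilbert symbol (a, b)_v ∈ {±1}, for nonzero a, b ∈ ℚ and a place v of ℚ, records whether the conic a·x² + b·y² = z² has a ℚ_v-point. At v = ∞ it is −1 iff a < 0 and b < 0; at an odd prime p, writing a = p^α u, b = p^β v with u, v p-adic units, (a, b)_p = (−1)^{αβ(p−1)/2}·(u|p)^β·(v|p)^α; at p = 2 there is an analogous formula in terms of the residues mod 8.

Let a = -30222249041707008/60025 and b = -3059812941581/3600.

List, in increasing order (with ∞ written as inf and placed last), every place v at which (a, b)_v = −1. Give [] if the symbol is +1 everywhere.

Mod squares: a ≡ -745503, b ≡ -248501. Check v ∈ {∞, 2, 3, 5, 7, 11, 13, 19, 29, 41}.
v=41: a=41^1·(≡4), b=41^1·(≡29) mod 41; (4|41)=+1, (29|41)=-1; (−1)^{1·1·20}·(+1)^1·(-1)^1 = -1.
v=13: a=13^2·(≡11), b=13^0·(≡6) mod 13; (11|13)=-1, (6|13)=-1; (−1)^{2·0·6}·(-1)^0·(-1)^2 = +1.
v=7: a=7^-4·(≡2), b=7^0·(≡5) mod 7; (2|7)=+1, (5|7)=-1; (−1)^{-4·0·3}·(+1)^0·(-1)^-4 = +1.
v=5: a=5^-2·(≡2), b=5^-2·(≡1) mod 5; (2|5)=-1, (1|5)=+1; (−1)^{-2·-2·2}·(-1)^-2·(+1)^-2 = +1.
v=2: v_2(a)=14, v_2(b)=-4; units ≡ 1, 3 (mod 8); ε·ε+αω+βω = 0·1+14·1+-4·0 ≡ 0  ⇒  (a,b)_2 = +1.
v=∞: -745503 < 0 and -248501 < 0  ⇒  (a,b)_∞ = -1.
v=19: a=19^1·(≡9), b=19^1·(≡10) mod 19; (9|19)=+1, (10|19)=-1; (−1)^{1·1·9}·(+1)^1·(-1)^1 = +1.
v=29: a=29^1·(≡6), b=29^3·(≡14) mod 29; (6|29)=+1, (14|29)=-1; (−1)^{1·3·14}·(+1)^3·(-1)^1 = -1.
v=11: a=11^5·(≡9), b=11^5·(≡5) mod 11; (9|11)=+1, (5|11)=+1; (−1)^{5·5·5}·(+1)^5·(+1)^5 = -1.
v=3: a=3^1·(≡1), b=3^-2·(≡1) mod 3; (1|3)=+1, (1|3)=+1; (−1)^{1·-2·1}·(+1)^-2·(+1)^1 = +1.
Ram(-745503, -248501) = {11, 29, 41, ∞}; no ℚ_11-point on the conic.

[11, 29, 41, inf]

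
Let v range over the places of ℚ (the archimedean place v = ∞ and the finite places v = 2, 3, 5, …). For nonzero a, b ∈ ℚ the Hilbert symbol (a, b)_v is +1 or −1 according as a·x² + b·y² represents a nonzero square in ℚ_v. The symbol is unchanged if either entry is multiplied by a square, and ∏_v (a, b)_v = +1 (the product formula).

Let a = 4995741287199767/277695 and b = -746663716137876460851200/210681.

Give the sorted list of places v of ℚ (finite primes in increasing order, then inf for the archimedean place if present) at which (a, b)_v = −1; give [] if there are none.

[5, 17, 41, 47]

(a, b) ≡ (11985, -533) mod (ℚ^×)²; places V = {2, 3, 5, 7, 11, 13, 17, 23, 29, 41, 47, ∞}.
(a,b)_∞: sgn(11985)=+, sgn(-533)=−, so +1.
(a,b)_41: α=2, u≡26; β=3, v≡7 (mod 41); (26|41)=-1, (7|41)=-1; sign (−1)^0·-1^3·-1^2 = -1.
(a,b)_29: α=4, u≡17; β=2, v≡26 (mod 29); (17|29)=-1, (26|29)=-1; sign (−1)^0·-1^2·-1^4 = +1.
(a,b)_17: α=-1, u≡2; β=-2, v≡11 (mod 17); (2|17)=+1, (11|17)=-1; sign (−1)^0·+1^-2·-1^-1 = -1.
(a,b)_13: α=2, u≡3; β=3, v≡11 (mod 13); (3|13)=+1, (11|13)=-1; sign (−1)^0·+1^3·-1^2 = +1.
(a,b)_47: α=1, u≡10; β=2, v≡29 (mod 47); (10|47)=-1, (29|47)=-1; sign (−1)^0·-1^2·-1^1 = -1.
(a,b)_2: α=0, β=12; u≡1, v≡3 (mod 8); ε(u)ε(v)=0·1, αω(v)=0·1, βω(u)=12·0; sum ≡ 0  ⇒  +1.
(a,b)_5: α=-1, u≡3; β=2, v≡2 (mod 5); (3|5)=-1, (2|5)=-1; sign (−1)^0·-1^2·-1^-1 = -1.
(a,b)_3: α=-3, u≡2; β=-6, v≡1 (mod 3); (2|3)=-1, (1|3)=+1; sign (−1)^0·-1^-6·+1^-3 = +1.
(a,b)_11: α=-2, u≡7; β=0, v≡10 (mod 11); (7|11)=-1, (10|11)=-1; sign (−1)^0·-1^0·-1^-2 = +1.
(a,b)_23: α=2, u≡8; β=2, v≡21 (mod 23); (8|23)=+1, (21|23)=-1; sign (−1)^0·+1^2·-1^2 = +1.
(a,b)_7: α=0, u≡4; β=2, v≡3 (mod 7); (4|7)=+1, (3|7)=-1; sign (−1)^0·+1^2·-1^0 = +1.
Ram(11985, -533) = {5, 17, 41, 47}; no ℚ_5-point on the conic.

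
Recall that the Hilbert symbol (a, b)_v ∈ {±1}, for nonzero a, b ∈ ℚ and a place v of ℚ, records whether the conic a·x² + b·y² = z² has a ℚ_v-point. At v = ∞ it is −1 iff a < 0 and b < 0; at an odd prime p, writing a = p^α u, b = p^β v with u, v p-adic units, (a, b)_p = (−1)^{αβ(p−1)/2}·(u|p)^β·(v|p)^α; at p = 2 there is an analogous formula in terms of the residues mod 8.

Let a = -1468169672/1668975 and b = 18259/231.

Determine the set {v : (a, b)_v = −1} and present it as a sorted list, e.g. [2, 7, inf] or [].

Mod squares: a ≡ -462, b ≡ 4389. Check v ∈ {∞, 2, 3, 5, 7, 11, 17, 19, 23, 31}.
v=23: a=23^2·(≡14), b=23^0·(≡20) mod 23; (14|23)=-1, (20|23)=-1; (−1)^{2·0·11}·(-1)^0·(-1)^2 = +1.
v=∞: -462 < 0 and 4389 > 0  ⇒  (a,b)_∞ = +1.
v=2: v_2(a)=3, v_2(b)=0; units ≡ 1, 5 (mod 8); ε·ε+αω+βω = 0·0+3·1+0·0 ≡ 1  ⇒  (a,b)_2 = -1.
v=7: a=7^-1·(≡2), b=7^-1·(≡2) mod 7; (2|7)=+1, (2|7)=+1; (−1)^{-1·-1·3}·(+1)^-1·(+1)^-1 = -1.
v=19: a=19^2·(≡10), b=19^1·(≡10) mod 19; (10|19)=-1, (10|19)=-1; (−1)^{2·1·9}·(-1)^1·(-1)^2 = -1.
v=31: a=31^2·(≡24), b=31^2·(≡8) mod 31; (24|31)=-1, (8|31)=+1; (−1)^{2·2·15}·(-1)^2·(+1)^2 = +1.
v=17: a=17^-2·(≡3), b=17^0·(≡12) mod 17; (3|17)=-1, (12|17)=-1; (−1)^{-2·0·8}·(-1)^0·(-1)^-2 = +1.
v=11: a=11^-1·(≡10), b=11^-1·(≡1) mod 11; (10|11)=-1, (1|11)=+1; (−1)^{-1·-1·5}·(-1)^-1·(+1)^-1 = +1.
v=3: a=3^-1·(≡2), b=3^-1·(≡2) mod 3; (2|3)=-1, (2|3)=-1; (−1)^{-1·-1·1}·(-1)^-1·(-1)^-1 = -1.
v=5: a=5^-2·(≡2), b=5^0·(≡4) mod 5; (2|5)=-1, (4|5)=+1; (−1)^{-2·0·2}·(-1)^0·(+1)^-2 = +1.
(-462, 4389 / ℚ) ramifies at {2, 3, 7, 19}: a division algebra.

[2, 3, 7, 19]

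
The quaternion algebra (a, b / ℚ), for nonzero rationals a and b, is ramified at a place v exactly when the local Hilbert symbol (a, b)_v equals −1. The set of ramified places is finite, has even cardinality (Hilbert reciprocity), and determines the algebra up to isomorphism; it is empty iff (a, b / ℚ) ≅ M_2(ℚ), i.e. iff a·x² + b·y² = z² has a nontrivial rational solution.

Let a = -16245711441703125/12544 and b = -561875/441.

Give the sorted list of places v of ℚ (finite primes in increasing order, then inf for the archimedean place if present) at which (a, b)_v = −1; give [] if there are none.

[29, 31, 53, inf]

Mod squares: a ≡ -142941, b ≡ -899. Check v ∈ {∞, 2, 3, 5, 7, 29, 31, 53}.
v=53: a=53^1·(≡46), b=53^0·(≡33) mod 53; (46|53)=+1, (33|53)=-1; (−1)^{1·0·26}·(+1)^0·(-1)^1 = -1.
v=∞: -142941 < 0 and -899 < 0  ⇒  (a,b)_∞ = -1.
v=5: a=5^6·(≡4), b=5^4·(≡1) mod 5; (4|5)=+1, (1|5)=+1; (−1)^{6·4·2}·(+1)^4·(+1)^6 = +1.
v=2: v_2(a)=-8, v_2(b)=0; units ≡ 3, 5 (mod 8); ε·ε+αω+βω = 1·0+-8·1+0·1 ≡ 0  ⇒  (a,b)_2 = +1.
v=29: a=29^3·(≡1), b=29^1·(≡14) mod 29; (1|29)=+1, (14|29)=-1; (−1)^{3·1·14}·(+1)^1·(-1)^3 = -1.
v=3: a=3^3·(≡2), b=3^-2·(≡1) mod 3; (2|3)=-1, (1|3)=+1; (−1)^{3·-2·1}·(-1)^-2·(+1)^3 = +1.
v=31: a=31^3·(≡2), b=31^1·(≡28) mod 31; (2|31)=+1, (28|31)=+1; (−1)^{3·1·15}·(+1)^1·(+1)^3 = -1.
v=7: a=7^-2·(≡6), b=7^-2·(≡4) mod 7; (6|7)=-1, (4|7)=+1; (−1)^{-2·-2·3}·(-1)^-2·(+1)^-2 = +1.
|Ram(-142941, -899)| = 4, even; anisotropic at {29, 31, 53, ∞}.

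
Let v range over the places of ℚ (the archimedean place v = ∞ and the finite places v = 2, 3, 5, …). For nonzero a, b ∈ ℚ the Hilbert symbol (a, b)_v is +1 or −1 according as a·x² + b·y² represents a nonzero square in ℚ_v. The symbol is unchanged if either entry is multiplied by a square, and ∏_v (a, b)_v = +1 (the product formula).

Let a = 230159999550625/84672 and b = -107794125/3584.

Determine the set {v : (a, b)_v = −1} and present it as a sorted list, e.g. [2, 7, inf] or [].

[2, 5, 7, 19]

(a, b) ≡ (3, -3990) mod (ℚ^×)²; places V = {2, 3, 5, 7, 19, 41, ∞}.
(a,b)_∞: sgn(3)=+, sgn(-3990)=−, so +1.
(a,b)_3: α=-3, u≡1; β=3, v≡2 (mod 3); (1|3)=+1, (2|3)=-1; sign (−1)^1·+1^3·-1^-3 = +1.
(a,b)_41: α=4, u≡27; β=2, v≡12 (mod 41); (27|41)=-1, (12|41)=-1; sign (−1)^0·-1^2·-1^4 = +1.
(a,b)_5: α=4, u≡3; β=3, v≡3 (mod 5); (3|5)=-1, (3|5)=-1; sign (−1)^0·-1^3·-1^4 = -1.
(a,b)_19: α=4, u≡13; β=1, v≡10 (mod 19); (13|19)=-1, (10|19)=-1; sign (−1)^0·-1^1·-1^4 = -1.
(a,b)_7: α=-2, u≡3; β=-1, v≡2 (mod 7); (3|7)=-1, (2|7)=+1; sign (−1)^0·-1^-1·+1^-2 = -1.
(a,b)_2: α=-6, β=-9; u≡3, v≡5 (mod 8); ε(u)ε(v)=1·0, αω(v)=-6·1, βω(u)=-9·1; sum ≡ 1  ⇒  -1.
(3, -3990 / ℚ) ramifies at {2, 5, 7, 19}: a division algebra.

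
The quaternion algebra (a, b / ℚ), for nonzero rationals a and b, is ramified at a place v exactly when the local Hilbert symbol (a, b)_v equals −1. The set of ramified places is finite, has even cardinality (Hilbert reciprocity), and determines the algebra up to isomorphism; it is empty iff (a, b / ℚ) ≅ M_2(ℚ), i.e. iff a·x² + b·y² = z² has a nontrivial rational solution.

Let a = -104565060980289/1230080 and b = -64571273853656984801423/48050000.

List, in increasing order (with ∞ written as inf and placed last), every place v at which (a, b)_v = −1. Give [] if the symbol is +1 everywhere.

[5, inf]

(a, b) ≡ (-14684005, -115) mod (ℚ^×)²; places V = {2, 3, 5, 7, 13, 17, 19, 23, 29, 31, 37, ∞}.
(a,b)_19: α=0, u≡10; β=2, v≡10 (mod 19); (10|19)=-1, (10|19)=-1; sign (−1)^0·-1^2·-1^0 = +1.
(a,b)_∞: sgn(-14684005)=−, sgn(-115)=−, so -1.
(a,b)_2: α=-8, β=-4; u≡3, v≡5 (mod 8); ε(u)ε(v)=1·0, αω(v)=-8·1, βω(u)=-4·1; sum ≡ 0  ⇒  +1.
(a,b)_17: α=3, u≡11; β=6, v≡16 (mod 17); (11|17)=-1, (16|17)=+1; sign (−1)^0·-1^6·+1^3 = +1.
(a,b)_5: α=-1, u≡1; β=-5, v≡2 (mod 5); (1|5)=+1, (2|5)=-1; sign (−1)^0·+1^-5·-1^-1 = -1.
(a,b)_7: α=1, u≡5; β=0, v≡4 (mod 7); (5|7)=-1, (4|7)=+1; sign (−1)^0·-1^0·+1^1 = +1.
(a,b)_23: α=1, u≡11; β=5, v≡4 (mod 23); (11|23)=-1, (4|23)=+1; sign (−1)^1·-1^5·+1^1 = +1.
(a,b)_31: α=-2, u≡3; β=-2, v≡8 (mod 31); (3|31)=-1, (8|31)=+1; sign (−1)^0·-1^-2·+1^-2 = +1.
(a,b)_29: α=1, u≡6; β=2, v≡24 (mod 29); (6|29)=+1, (24|29)=+1; sign (−1)^0·+1^2·+1^1 = +1.
(a,b)_37: α=1, u≡33; β=2, v≡4 (mod 37); (33|37)=+1, (4|37)=+1; sign (−1)^0·+1^2·+1^1 = +1.
(a,b)_13: α=2, u≡5; β=0, v≡5 (mod 13); (5|13)=-1, (5|13)=-1; sign (−1)^0·-1^0·-1^2 = +1.
(a,b)_3: α=6, u≡2; β=0, v≡2 (mod 3); (2|3)=-1, (2|3)=-1; sign (−1)^0·-1^0·-1^6 = +1.
Ram(-14684005, -115) = {5, ∞}; no ℚ_5-point on the conic.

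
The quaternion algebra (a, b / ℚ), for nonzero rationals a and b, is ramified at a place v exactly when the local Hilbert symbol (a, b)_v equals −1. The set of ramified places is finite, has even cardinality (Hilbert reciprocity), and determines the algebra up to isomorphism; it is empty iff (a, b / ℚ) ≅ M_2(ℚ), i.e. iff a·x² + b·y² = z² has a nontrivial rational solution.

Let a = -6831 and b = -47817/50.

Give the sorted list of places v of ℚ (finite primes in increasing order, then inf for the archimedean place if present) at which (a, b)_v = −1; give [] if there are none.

[11, inf]

(a, b) ≡ (-759, -10626) mod (ℚ^×)²; places V = {2, 3, 5, 7, 11, 23, ∞}.
(a,b)_∞: sgn(-759)=−, sgn(-10626)=−, so -1.
(a,b)_2: α=0, β=-1; u≡1, v≡7 (mod 8); ε(u)ε(v)=0·1, αω(v)=0·0, βω(u)=-1·0; sum ≡ 0  ⇒  +1.
(a,b)_23: α=1, u≡2; β=1, v≡15 (mod 23); (2|23)=+1, (15|23)=-1; sign (−1)^1·+1^1·-1^1 = +1.
(a,b)_11: α=1, u≡6; β=1, v≡7 (mod 11); (6|11)=-1, (7|11)=-1; sign (−1)^1·-1^1·-1^1 = -1.
(a,b)_5: α=0, u≡4; β=-2, v≡4 (mod 5); (4|5)=+1, (4|5)=+1; sign (−1)^0·+1^-2·+1^0 = +1.
(a,b)_3: α=3, u≡2; β=3, v≡1 (mod 3); (2|3)=-1, (1|3)=+1; sign (−1)^1·-1^3·+1^3 = +1.
(a,b)_7: α=0, u≡1; β=1, v≡1 (mod 7); (1|7)=+1, (1|7)=+1; sign (−1)^0·+1^1·+1^0 = +1.
(-759, -10626 / ℚ) ramifies at {11, ∞}: a division algebra.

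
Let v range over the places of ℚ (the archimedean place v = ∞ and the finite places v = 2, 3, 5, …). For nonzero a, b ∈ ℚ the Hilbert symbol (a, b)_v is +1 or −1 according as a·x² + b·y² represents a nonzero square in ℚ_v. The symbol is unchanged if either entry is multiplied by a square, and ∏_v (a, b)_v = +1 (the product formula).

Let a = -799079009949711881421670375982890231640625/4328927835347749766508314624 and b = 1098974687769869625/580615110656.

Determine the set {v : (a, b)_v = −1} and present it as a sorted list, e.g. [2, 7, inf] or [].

Mod squares: a ≡ -462, b ≡ 910. Check v ∈ {∞, 2, 3, 5, 7, 11, 13, 23, 37, 43, 47, 53}.
v=7: a=7^-1·(≡1), b=7^-1·(≡2) mod 7; (1|7)=+1, (2|7)=+1; (−1)^{-1·-1·3}·(+1)^-1·(+1)^-1 = -1.
v=∞: -462 < 0 and 910 > 0  ⇒  (a,b)_∞ = +1.
v=43: a=43^-4·(≡24), b=43^-2·(≡7) mod 43; (24|43)=+1, (7|43)=-1; (−1)^{-4·-2·21}·(+1)^-2·(-1)^-4 = +1.
v=5: a=5^8·(≡3), b=5^3·(≡2) mod 5; (3|5)=-1, (2|5)=-1; (−1)^{8·3·2}·(-1)^3·(-1)^8 = -1.
v=2: v_2(a)=-35, v_2(b)=-15; units ≡ 1, 7 (mod 8); ε·ε+αω+βω = 0·1+-35·0+-15·0 ≡ 0  ⇒  (a,b)_2 = +1.
v=37: a=37^-4·(≡31), b=37^-2·(≡15) mod 37; (31|37)=-1, (15|37)=-1; (−1)^{-4·-2·18}·(-1)^-2·(-1)^-4 = +1.
v=11: a=11^11·(≡10), b=11^2·(≡10) mod 11; (10|11)=-1, (10|11)=-1; (−1)^{11·2·5}·(-1)^2·(-1)^11 = -1.
v=53: a=53^-2·(≡44), b=53^0·(≡42) mod 53; (44|53)=+1, (42|53)=+1; (−1)^{-2·0·26}·(+1)^0·(+1)^-2 = +1.
v=23: a=23^4·(≡20), b=23^2·(≡4) mod 23; (20|23)=-1, (4|23)=+1; (−1)^{4·2·11}·(-1)^2·(+1)^4 = +1.
v=47: a=47^2·(≡25), b=47^2·(≡32) mod 47; (25|47)=+1, (32|47)=+1; (−1)^{2·2·23}·(+1)^2·(+1)^2 = +1.
v=3: a=3^29·(≡2), b=3^14·(≡1) mod 3; (2|3)=-1, (1|3)=+1; (−1)^{29·14·1}·(-1)^14·(+1)^29 = +1.
v=13: a=13^2·(≡11), b=13^1·(≡11) mod 13; (11|13)=-1, (11|13)=-1; (−1)^{2·1·6}·(-1)^1·(-1)^2 = -1.
(-462, 910 / ℚ) ramifies at {5, 7, 11, 13}: a division algebra.

[5, 7, 11, 13]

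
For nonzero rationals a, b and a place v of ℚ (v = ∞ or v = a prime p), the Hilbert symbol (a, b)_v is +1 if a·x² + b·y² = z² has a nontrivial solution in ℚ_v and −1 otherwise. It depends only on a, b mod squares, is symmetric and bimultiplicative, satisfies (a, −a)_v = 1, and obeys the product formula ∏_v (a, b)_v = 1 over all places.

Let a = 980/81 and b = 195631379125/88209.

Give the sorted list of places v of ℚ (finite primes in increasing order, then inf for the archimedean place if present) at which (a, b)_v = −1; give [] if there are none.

[5, 7]

(a, b) ≡ (5, 19285) mod (ℚ^×)²; places V = {2, 3, 5, 7, 11, 13, 19, 29, ∞}.
(a,b)_29: α=0, u≡1; β=1, v≡12 (mod 29); (1|29)=+1, (12|29)=-1; sign (−1)^0·+1^1·-1^0 = +1.
(a,b)_5: α=1, u≡1; β=3, v≡2 (mod 5); (1|5)=+1, (2|5)=-1; sign (−1)^0·+1^3·-1^1 = -1.
(a,b)_19: α=0, u≡6; β=1, v≡8 (mod 19); (6|19)=+1, (8|19)=-1; sign (−1)^0·+1^1·-1^0 = +1.
(a,b)_11: α=0, u≡3; β=-2, v≡2 (mod 11); (3|11)=+1, (2|11)=-1; sign (−1)^0·+1^-2·-1^0 = +1.
(a,b)_13: α=0, u≡6; β=2, v≡6 (mod 13); (6|13)=-1, (6|13)=-1; sign (−1)^0·-1^2·-1^0 = +1.
(a,b)_∞: sgn(5)=+, sgn(19285)=+, so +1.
(a,b)_3: α=-4, u≡2; β=-6, v≡1 (mod 3); (2|3)=-1, (1|3)=+1; sign (−1)^0·-1^-6·+1^-4 = +1.
(a,b)_7: α=2, u≡5; β=5, v≡1 (mod 7); (5|7)=-1, (1|7)=+1; sign (−1)^0·-1^5·+1^2 = -1.
(a,b)_2: α=2, β=0; u≡5, v≡5 (mod 8); ε(u)ε(v)=0·0, αω(v)=2·1, βω(u)=0·1; sum ≡ 0  ⇒  +1.
|Ram(5, 19285)| = 2, even; anisotropic at {5, 7}.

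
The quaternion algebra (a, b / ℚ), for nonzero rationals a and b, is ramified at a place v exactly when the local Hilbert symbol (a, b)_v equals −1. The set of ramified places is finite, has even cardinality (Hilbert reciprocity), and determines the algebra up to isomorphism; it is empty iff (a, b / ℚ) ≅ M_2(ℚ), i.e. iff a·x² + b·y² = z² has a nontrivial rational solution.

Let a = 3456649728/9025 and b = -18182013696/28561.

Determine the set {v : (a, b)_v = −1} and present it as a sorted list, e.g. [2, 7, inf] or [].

[2, 7]

Mod squares: a ≡ 42, b ≡ -11. Check v ∈ {∞, 2, 3, 5, 7, 11, 13, 19}.
v=3: a=3^9·(≡2), b=3^2·(≡1) mod 3; (2|3)=-1, (1|3)=+1; (−1)^{9·2·1}·(-1)^2·(+1)^9 = +1.
v=13: a=13^0·(≡4), b=13^-4·(≡11) mod 13; (4|13)=+1, (11|13)=-1; (−1)^{0·-4·6}·(+1)^-4·(-1)^0 = +1.
v=5: a=5^-2·(≡3), b=5^0·(≡4) mod 5; (3|5)=-1, (4|5)=+1; (−1)^{-2·0·2}·(-1)^0·(+1)^-2 = +1.
v=19: a=19^-2·(≡16), b=19^0·(≡13) mod 19; (16|19)=+1, (13|19)=-1; (−1)^{-2·0·9}·(+1)^0·(-1)^-2 = +1.
v=∞: 42 > 0 and -11 < 0  ⇒  (a,b)_∞ = +1.
v=11: a=11^0·(≡3), b=11^5·(≡6) mod 11; (3|11)=+1, (6|11)=-1; (−1)^{0·5·5}·(+1)^5·(-1)^0 = +1.
v=7: a=7^3·(≡3), b=7^2·(≡5) mod 7; (3|7)=-1, (5|7)=-1; (−1)^{3·2·3}·(-1)^2·(-1)^3 = -1.
v=2: v_2(a)=9, v_2(b)=8; units ≡ 5, 5 (mod 8); ε·ε+αω+βω = 0·0+9·1+8·1 ≡ 1  ⇒  (a,b)_2 = -1.
Ram(42, -11) = {2, 7}; no ℚ_2-point on the conic.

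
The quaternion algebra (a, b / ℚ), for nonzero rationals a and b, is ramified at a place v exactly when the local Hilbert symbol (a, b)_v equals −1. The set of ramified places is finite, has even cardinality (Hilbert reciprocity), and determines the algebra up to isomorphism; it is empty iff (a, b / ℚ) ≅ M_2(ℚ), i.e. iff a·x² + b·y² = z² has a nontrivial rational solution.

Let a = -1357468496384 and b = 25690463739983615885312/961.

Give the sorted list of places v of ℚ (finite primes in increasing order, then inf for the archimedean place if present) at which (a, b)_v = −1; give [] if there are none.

(a, b) ≡ (-121394, 12122) mod (ℚ^×)²; places V = {2, 7, 11, 13, 19, 23, 29, 31, ∞}.
(a,b)_7: α=1, u≡2; β=2, v≡6 (mod 7); (2|7)=+1, (6|7)=-1; sign (−1)^0·+1^2·-1^1 = -1.
(a,b)_11: α=2, u≡10; β=3, v≡6 (mod 11); (10|11)=-1, (6|11)=-1; sign (−1)^0·-1^3·-1^2 = -1.
(a,b)_2: α=9, β=17; u≡7, v≡5 (mod 8); ε(u)ε(v)=1·0, αω(v)=9·1, βω(u)=17·0; sum ≡ 1  ⇒  -1.
(a,b)_13: α=1, u≡3; β=4, v≡5 (mod 13); (3|13)=+1, (5|13)=-1; sign (−1)^0·+1^4·-1^1 = -1.
(a,b)_23: α=1, u≡6; β=2, v≡16 (mod 23); (6|23)=+1, (16|23)=+1; sign (−1)^0·+1^2·+1^1 = +1.
(a,b)_19: α=2, u≡1; β=3, v≡16 (mod 19); (1|19)=+1, (16|19)=+1; sign (−1)^0·+1^3·+1^2 = +1.
(a,b)_31: α=0, u≡1; β=-2, v≡14 (mod 31); (1|31)=+1, (14|31)=+1; sign (−1)^0·+1^-2·+1^0 = +1.
(a,b)_29: α=1, u≡2; β=1, v≡2 (mod 29); (2|29)=-1, (2|29)=-1; sign (−1)^0·-1^1·-1^1 = +1.
(a,b)_∞: sgn(-121394)=−, sgn(12122)=+, so +1.
|Ram(-121394, 12122)| = 4, even; anisotropic at {2, 7, 11, 13}.

[2, 7, 11, 13]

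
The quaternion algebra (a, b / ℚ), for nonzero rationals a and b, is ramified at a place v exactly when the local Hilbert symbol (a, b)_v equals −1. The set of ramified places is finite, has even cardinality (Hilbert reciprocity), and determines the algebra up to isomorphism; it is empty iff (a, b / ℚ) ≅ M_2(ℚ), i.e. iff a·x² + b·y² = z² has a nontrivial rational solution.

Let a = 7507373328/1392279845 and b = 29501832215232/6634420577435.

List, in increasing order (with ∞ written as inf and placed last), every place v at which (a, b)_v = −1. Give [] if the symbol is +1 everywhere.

[3, 5]

Mod squares: a ≡ 1365, b ≡ 105. Check v ∈ {∞, 2, 3, 5, 7, 11, 13, 19, 23, 37, 41}.
v=∞: 1365 > 0 and 105 > 0  ⇒  (a,b)_∞ = +1.
v=2: v_2(a)=4, v_2(b)=6; units ≡ 5, 1 (mod 8); ε·ε+αω+βω = 0·0+4·0+6·1 ≡ 0  ⇒  (a,b)_2 = +1.
v=7: a=7^1·(≡5), b=7^-3·(≡1) mod 7; (5|7)=-1, (1|7)=+1; (−1)^{1·-3·3}·(-1)^-3·(+1)^1 = +1.
v=11: a=11^-2·(≡3), b=11^0·(≡7) mod 11; (3|11)=+1, (7|11)=-1; (−1)^{-2·0·5}·(+1)^0·(-1)^-2 = +1.
v=23: a=23^2·(≡18), b=23^4·(≡13) mod 23; (18|23)=+1, (13|23)=+1; (−1)^{2·4·11}·(+1)^4·(+1)^2 = +1.
v=19: a=19^2·(≡17), b=19^2·(≡3) mod 19; (17|19)=+1, (3|19)=-1; (−1)^{2·2·9}·(+1)^2·(-1)^2 = +1.
v=3: a=3^3·(≡2), b=3^3·(≡2) mod 3; (2|3)=-1, (2|3)=-1; (−1)^{3·3·1}·(-1)^3·(-1)^3 = -1.
v=37: a=37^-2·(≡11), b=37^-2·(≡2) mod 37; (11|37)=+1, (2|37)=-1; (−1)^{-2·-2·18}·(+1)^-2·(-1)^-2 = +1.
v=5: a=5^-1·(≡2), b=5^-1·(≡1) mod 5; (2|5)=-1, (1|5)=+1; (−1)^{-1·-1·2}·(-1)^-1·(+1)^-1 = -1.
v=13: a=13^1·(≡12), b=13^2·(≡9) mod 13; (12|13)=+1, (9|13)=+1; (−1)^{1·2·6}·(+1)^2·(+1)^1 = +1.
v=41: a=41^-2·(≡26), b=41^-4·(≡5) mod 41; (26|41)=-1, (5|41)=+1; (−1)^{-2·-4·20}·(-1)^-4·(+1)^-2 = +1.
(1365, 105 / ℚ) ramifies at {3, 5}: a division algebra.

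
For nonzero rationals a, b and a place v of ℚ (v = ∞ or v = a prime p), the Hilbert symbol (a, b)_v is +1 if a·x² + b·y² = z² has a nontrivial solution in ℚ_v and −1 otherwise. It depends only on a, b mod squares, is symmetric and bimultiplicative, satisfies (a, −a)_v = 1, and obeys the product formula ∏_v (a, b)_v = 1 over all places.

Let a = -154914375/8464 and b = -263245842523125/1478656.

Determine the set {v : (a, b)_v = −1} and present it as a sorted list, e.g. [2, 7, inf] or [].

(a, b) ≡ (-247863, -957) mod (ℚ^×)²; places V = {2, 3, 5, 7, 11, 19, 23, 29, 37, ∞}.
(a,b)_23: α=-2, u≡2; β=0, v≡13 (mod 23); (2|23)=+1, (13|23)=+1; sign (−1)^0·+1^0·+1^-2 = +1.
(a,b)_37: α=1, u≡32; β=2, v≡18 (mod 37); (32|37)=-1, (18|37)=-1; sign (−1)^0·-1^2·-1^1 = -1.
(a,b)_2: α=-4, β=-12; u≡1, v≡3 (mod 8); ε(u)ε(v)=0·1, αω(v)=-4·1, βω(u)=-12·0; sum ≡ 0  ⇒  +1.
(a,b)_7: α=1, u≡1; β=2, v≡1 (mod 7); (1|7)=+1, (1|7)=+1; sign (−1)^0·+1^2·+1^1 = +1.
(a,b)_19: α=0, u≡6; β=-2, v≡8 (mod 19); (6|19)=+1, (8|19)=-1; sign (−1)^0·+1^-2·-1^0 = +1.
(a,b)_3: α=1, u≡2; β=9, v≡2 (mod 3); (2|3)=-1, (2|3)=-1; sign (−1)^1·-1^9·-1^1 = -1.
(a,b)_∞: sgn(-247863)=−, sgn(-957)=−, so -1.
(a,b)_5: α=4, u≡3; β=4, v≡3 (mod 5); (3|5)=-1, (3|5)=-1; sign (−1)^0·-1^4·-1^4 = +1.
(a,b)_29: α=1, u≡26; β=1, v≡16 (mod 29); (26|29)=-1, (16|29)=+1; sign (−1)^0·-1^1·+1^1 = -1.
(a,b)_11: α=1, u≡2; β=1, v≡1 (mod 11); (2|11)=-1, (1|11)=+1; sign (−1)^1·-1^1·+1^1 = +1.
Ram(-247863, -957) = {3, 29, 37, ∞}; no ℚ_3-point on the conic.

[3, 29, 37, inf]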